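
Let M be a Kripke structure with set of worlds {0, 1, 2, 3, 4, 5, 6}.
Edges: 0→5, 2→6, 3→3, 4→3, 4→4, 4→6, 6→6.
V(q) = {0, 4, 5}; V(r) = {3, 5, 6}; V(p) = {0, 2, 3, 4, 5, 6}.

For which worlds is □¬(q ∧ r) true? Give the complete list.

Recall that □ψ holds at a world iff ψ holds at every accessible world, and ◇ψ holds iff ψ holds at some accessible world.
Let φ = □¬(q ∧ r). Evaluate φ at each world:
  0 (successors {5}): φ is false.
  1 (successors ∅): φ is true.
  2 (successors {6}): φ is true.
  3 (successors {3}): φ is true.
  4 (successors {3, 4, 6}): φ is true.
  5 (successors ∅): φ is true.
  6 (successors {6}): φ is true.
For instance, at 0:
  At 0: □¬(q ∧ r) requires ¬(q ∧ r) at every successor {5}.
    ¬(q ∧ r) fails at 5, so □¬(q ∧ r) is false at 0.
Satisfying worlds: {1, 2, 3, 4, 5, 6}

1, 2, 3, 4, 5, 6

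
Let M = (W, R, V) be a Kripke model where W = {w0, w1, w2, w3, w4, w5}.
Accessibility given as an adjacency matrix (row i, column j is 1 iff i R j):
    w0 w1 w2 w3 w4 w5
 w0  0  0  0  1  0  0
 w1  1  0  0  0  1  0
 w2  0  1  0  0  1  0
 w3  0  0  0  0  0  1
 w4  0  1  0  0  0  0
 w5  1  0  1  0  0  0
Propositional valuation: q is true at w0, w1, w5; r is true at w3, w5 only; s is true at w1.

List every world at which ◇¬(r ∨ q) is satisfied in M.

Let φ = ◇¬(r ∨ q). Evaluate φ at each world:
  w0 (successors {w3}): φ is false.
  w1 (successors {w0, w4}): φ is true.
  w2 (successors {w1, w4}): φ is true.
  w3 (successors {w5}): φ is false.
  w4 (successors {w1}): φ is false.
  w5 (successors {w0, w2}): φ is true.
For instance, at w0:
  At w0: ◇¬(r ∨ q) requires ¬(r ∨ q) at some successor in {w3}.
    At w3: ¬(r ∨ q) is false.
  So ◇¬(r ∨ q) is false at w0.
Satisfying worlds: {w1, w2, w5}

w1, w2, w5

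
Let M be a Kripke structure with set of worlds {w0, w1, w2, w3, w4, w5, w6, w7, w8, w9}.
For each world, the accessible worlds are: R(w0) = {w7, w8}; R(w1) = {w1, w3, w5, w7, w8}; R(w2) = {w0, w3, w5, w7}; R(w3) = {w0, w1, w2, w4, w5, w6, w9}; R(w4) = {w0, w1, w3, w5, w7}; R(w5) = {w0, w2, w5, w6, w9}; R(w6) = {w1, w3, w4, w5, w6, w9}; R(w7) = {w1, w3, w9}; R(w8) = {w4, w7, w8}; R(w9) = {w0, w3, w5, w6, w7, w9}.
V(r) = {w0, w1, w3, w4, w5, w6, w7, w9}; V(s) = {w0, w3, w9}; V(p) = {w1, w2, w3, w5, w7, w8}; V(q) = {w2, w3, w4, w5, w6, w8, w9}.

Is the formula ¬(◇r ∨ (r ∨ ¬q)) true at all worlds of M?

No

Recall that ◇ψ holds at a world iff ψ holds at some accessible world.
Let φ = ¬(◇r ∨ (r ∨ ¬q)). Evaluate φ at each world:
  w0 (successors {w7, w8}): φ is false.
  w1 (successors {w1, w3, w5, w7, w8}): φ is false.
  w2 (successors {w0, w3, w5, w7}): φ is false.
  w3 (successors {w0, w1, w2, w4, w5, w6, w9}): φ is false.
  w4 (successors {w0, w1, w3, w5, w7}): φ is false.
  w5 (successors {w0, w2, w5, w6, w9}): φ is false.
  w6 (successors {w1, w3, w4, w5, w6, w9}): φ is false.
  w7 (successors {w1, w3, w9}): φ is false.
  w8 (successors {w4, w7, w8}): φ is false.
  w9 (successors {w0, w3, w5, w6, w7, w9}): φ is false.
Detail at w0 (counterexample):
  At w0: ◇r ∨ (r ∨ ¬q) is true, so ¬(◇r ∨ (r ∨ ¬q)) is false.
    At w0: ◇r is true, r ∨ ¬q is true, so ◇r ∨ (r ∨ ¬q) is true.
      At w0: ◇r requires r at some successor in {w7, w8}.
        r holds at w7, so ◇r is true at w0.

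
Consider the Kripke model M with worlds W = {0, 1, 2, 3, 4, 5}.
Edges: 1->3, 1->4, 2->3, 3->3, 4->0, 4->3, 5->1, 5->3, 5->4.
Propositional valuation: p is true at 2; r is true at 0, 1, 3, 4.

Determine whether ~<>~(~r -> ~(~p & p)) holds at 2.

Yes

At 2: <>~(~r -> ~(~p & p)) is false, so ~<>~(~r -> ~(~p & p)) is true.
  At 2: <>~(~r -> ~(~p & p)) requires ~(~r -> ~(~p & p)) at some successor in {3}.
    At 3: ~(~r -> ~(~p & p)) is false.
  So <>~(~r -> ~(~p & p)) is false at 2.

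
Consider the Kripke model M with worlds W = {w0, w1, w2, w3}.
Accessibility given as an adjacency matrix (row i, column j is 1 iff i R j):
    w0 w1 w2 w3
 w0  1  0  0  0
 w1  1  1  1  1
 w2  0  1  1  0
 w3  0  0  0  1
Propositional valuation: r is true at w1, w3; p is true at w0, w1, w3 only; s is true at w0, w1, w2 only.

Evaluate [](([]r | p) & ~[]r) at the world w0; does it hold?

Recall that []ψ holds at a world iff ψ holds at every accessible world, and <>ψ holds iff ψ holds at some accessible world.
At w0: [](([]r | p) & ~[]r) requires ([]r | p) & ~[]r at every successor {w0}.
    At w0: []r | p is true, ~[]r is true, so ([]r | p) & ~[]r is true.
      At w0: []r is false, p is true, so []r | p is true.
      At w0: []r is false, so ~[]r is true.
So [](([]r | p) & ~[]r) is true at w0.

Yes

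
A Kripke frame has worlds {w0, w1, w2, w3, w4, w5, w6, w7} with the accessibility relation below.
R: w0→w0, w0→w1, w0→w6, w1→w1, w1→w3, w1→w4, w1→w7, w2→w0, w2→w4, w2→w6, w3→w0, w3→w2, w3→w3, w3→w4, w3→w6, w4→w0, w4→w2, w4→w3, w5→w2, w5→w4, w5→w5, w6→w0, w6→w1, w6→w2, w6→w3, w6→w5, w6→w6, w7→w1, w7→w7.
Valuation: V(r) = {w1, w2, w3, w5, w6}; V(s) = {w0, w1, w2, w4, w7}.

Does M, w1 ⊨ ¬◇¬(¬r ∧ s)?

At w1: ◇¬(¬r ∧ s) is true, so ¬◇¬(¬r ∧ s) is false.
  At w1: ◇¬(¬r ∧ s) requires ¬(¬r ∧ s) at some successor in {w1, w3, w4, w7}.
    ¬(¬r ∧ s) holds at w1, so ◇¬(¬r ∧ s) is true at w1.

No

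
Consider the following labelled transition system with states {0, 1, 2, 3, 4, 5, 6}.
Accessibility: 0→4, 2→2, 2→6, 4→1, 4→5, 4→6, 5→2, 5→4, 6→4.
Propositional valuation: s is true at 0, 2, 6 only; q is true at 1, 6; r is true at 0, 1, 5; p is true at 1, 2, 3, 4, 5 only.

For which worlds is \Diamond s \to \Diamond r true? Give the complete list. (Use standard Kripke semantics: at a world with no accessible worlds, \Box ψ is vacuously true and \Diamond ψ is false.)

0, 1, 3, 4, 6

Let φ = \Diamond s \to \Diamond r. Evaluate φ at each world:
  0 (successors {4}): φ is true.
  1 (successors ∅): φ is true.
  2 (successors {2, 6}): φ is false.
  3 (successors ∅): φ is true.
  4 (successors {1, 5, 6}): φ is true.
  5 (successors {2, 4}): φ is false.
  6 (successors {4}): φ is true.
For instance, at 0:
  At 0: \Diamond s is false, \Diamond r is false, so \Diamond s \to \Diamond r is true.
    At 0: \Diamond s requires s at some successor in {4}.
      At 4: s is false.
    So \Diamond s is false at 0.
    At 0: \Diamond r requires r at some successor in {4}.
      At 4: r is false.
    So \Diamond r is false at 0.
Satisfying worlds: {0, 1, 3, 4, 6}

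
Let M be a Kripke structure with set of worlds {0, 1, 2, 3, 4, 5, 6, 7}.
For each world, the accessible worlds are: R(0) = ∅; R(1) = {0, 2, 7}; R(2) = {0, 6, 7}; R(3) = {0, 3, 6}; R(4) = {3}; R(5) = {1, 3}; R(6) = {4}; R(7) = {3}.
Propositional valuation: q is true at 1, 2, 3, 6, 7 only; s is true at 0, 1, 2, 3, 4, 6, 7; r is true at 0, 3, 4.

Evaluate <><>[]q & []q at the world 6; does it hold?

At 6: <><>[]q is false, []q is false, so <><>[]q & []q is false.
  At 6: <><>[]q requires <>[]q at some successor in {4}.
    At 4: <>[]q is false.
  So <><>[]q is false at 6.
  At 6: []q requires q at every successor {4}.
    q fails at 4, so []q is false at 6.

No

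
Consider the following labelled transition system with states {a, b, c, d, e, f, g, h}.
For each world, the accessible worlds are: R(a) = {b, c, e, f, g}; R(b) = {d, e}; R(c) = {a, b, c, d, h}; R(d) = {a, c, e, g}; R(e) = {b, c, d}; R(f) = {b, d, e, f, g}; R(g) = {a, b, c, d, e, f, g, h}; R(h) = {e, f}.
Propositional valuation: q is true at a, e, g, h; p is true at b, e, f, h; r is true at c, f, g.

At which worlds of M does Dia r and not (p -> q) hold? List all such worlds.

f

Recall that Dia ψ holds at a world iff ψ holds at some accessible world.
Let φ = Dia r and not (p -> q). Evaluate φ at each world:
  a (successors {b, c, e, f, g}): φ is false.
  b (successors {d, e}): φ is false.
  c (successors {a, b, c, d, h}): φ is false.
  d (successors {a, c, e, g}): φ is false.
  e (successors {b, c, d}): φ is false.
  f (successors {b, d, e, f, g}): φ is true.
  g (successors {a, b, c, d, e, f, g, h}): φ is false.
  h (successors {e, f}): φ is false.
For instance, at h:
  At h: Dia r is true, not (p -> q) is false, so Dia r and not (p -> q) is false.
    At h: Dia r requires r at some successor in {e, f}.
      r holds at f, so Dia r is true at h.
Satisfying worlds: {f}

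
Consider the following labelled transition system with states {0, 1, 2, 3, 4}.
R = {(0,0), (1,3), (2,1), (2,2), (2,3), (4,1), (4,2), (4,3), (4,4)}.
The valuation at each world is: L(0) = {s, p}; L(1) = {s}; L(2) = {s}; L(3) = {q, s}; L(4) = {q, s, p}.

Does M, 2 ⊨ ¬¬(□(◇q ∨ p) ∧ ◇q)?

At 2: ¬(□(◇q ∨ p) ∧ ◇q) is true, so ¬¬(□(◇q ∨ p) ∧ ◇q) is false.
  At 2: □(◇q ∨ p) ∧ ◇q is false, so ¬(□(◇q ∨ p) ∧ ◇q) is true.
    At 2: □(◇q ∨ p) is false, ◇q is true, so □(◇q ∨ p) ∧ ◇q is false.
      At 2: □(◇q ∨ p) requires ◇q ∨ p at every successor {1, 2, 3}.
        ◇q ∨ p fails at 3, so □(◇q ∨ p) is false at 2.
      At 2: ◇q requires q at some successor in {1, 2, 3}.
        q holds at 3, so ◇q is true at 2.

No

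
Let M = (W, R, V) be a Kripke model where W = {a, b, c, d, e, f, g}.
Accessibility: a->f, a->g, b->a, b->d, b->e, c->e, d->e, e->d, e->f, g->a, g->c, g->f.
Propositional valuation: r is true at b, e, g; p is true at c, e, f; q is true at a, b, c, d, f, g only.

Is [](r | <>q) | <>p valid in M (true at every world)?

Yes

Let φ = [](r | <>q) | <>p. Evaluate φ at each world:
  a (successors {f, g}): φ is true.
  b (successors {a, d, e}): φ is true.
  c (successors {e}): φ is true.
  d (successors {e}): φ is true.
  e (successors {d, f}): φ is true.
  f (successors ∅): φ is true.
  g (successors {a, c, f}): φ is true.
For instance, at c:
  At c: [](r | <>q) is true, <>p is true, so [](r | <>q) | <>p is true.
    At c: [](r | <>q) requires r | <>q at every successor {e}.
      At e: r | <>q is true.
    So [](r | <>q) is true at c.
    At c: <>p requires p at some successor in {e}.
      p holds at e, so <>p is true at c.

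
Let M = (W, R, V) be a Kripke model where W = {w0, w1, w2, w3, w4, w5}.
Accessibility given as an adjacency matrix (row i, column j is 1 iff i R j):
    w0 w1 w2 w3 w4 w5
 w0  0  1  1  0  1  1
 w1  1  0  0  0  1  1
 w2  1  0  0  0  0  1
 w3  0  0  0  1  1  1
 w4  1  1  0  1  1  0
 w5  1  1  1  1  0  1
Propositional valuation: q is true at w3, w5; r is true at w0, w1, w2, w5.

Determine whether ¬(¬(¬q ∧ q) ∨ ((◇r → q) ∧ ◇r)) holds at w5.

Recall that ◇ψ holds at a world iff ψ holds at some accessible world.
At w5: ¬(¬q ∧ q) ∨ ((◇r → q) ∧ ◇r) is true, so ¬(¬(¬q ∧ q) ∨ ((◇r → q) ∧ ◇r)) is false.
  At w5: ¬(¬q ∧ q) is true, (◇r → q) ∧ ◇r is true, so ¬(¬q ∧ q) ∨ ((◇r → q) ∧ ◇r) is true.
    At w5: ◇r → q is true, ◇r is true, so (◇r → q) ∧ ◇r is true.
      At w5: ◇r is true, q is true, so ◇r → q is true.
      At w5: ◇r requires r at some successor in {w0, w1, w2, w3, w5}.
        r holds at w0, so ◇r is true at w5.

No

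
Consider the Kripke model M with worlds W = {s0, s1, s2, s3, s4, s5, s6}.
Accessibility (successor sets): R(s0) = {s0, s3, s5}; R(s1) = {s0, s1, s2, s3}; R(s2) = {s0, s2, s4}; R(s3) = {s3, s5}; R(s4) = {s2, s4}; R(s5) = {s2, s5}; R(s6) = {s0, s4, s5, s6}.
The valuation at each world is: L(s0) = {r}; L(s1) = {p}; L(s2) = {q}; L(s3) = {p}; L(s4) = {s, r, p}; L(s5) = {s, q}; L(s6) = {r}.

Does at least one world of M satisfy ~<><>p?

No

Let φ = ~<><>p. Evaluate φ at each world:
  s0 (successors {s0, s3, s5}): φ is false.
  s1 (successors {s0, s1, s2, s3}): φ is false.
  s2 (successors {s0, s2, s4}): φ is false.
  s3 (successors {s3, s5}): φ is false.
  s4 (successors {s2, s4}): φ is false.
  s5 (successors {s2, s5}): φ is false.
  s6 (successors {s0, s4, s5, s6}): φ is false.
For instance, at s0:
  At s0: <><>p is true, so ~<><>p is false.
    At s0: <><>p requires <>p at some successor in {s0, s3, s5}.
      <>p holds at s0, so <><>p is true at s0.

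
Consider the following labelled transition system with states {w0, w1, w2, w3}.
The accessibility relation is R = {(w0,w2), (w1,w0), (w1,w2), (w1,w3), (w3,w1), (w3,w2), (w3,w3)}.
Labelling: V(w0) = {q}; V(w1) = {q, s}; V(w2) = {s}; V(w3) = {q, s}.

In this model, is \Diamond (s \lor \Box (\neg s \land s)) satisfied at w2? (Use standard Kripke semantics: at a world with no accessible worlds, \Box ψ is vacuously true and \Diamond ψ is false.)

At w2: no accessible worlds, so \Diamond (s \lor \Box (\neg s \land s)) is false.

No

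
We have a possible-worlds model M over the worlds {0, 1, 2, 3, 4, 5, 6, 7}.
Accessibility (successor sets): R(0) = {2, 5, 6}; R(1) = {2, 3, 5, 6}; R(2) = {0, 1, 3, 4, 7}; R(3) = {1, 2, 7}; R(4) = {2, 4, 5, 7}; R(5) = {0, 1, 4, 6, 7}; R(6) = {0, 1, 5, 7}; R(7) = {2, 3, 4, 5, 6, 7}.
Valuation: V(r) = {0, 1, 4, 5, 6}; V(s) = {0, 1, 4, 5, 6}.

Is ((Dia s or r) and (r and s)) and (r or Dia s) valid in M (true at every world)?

Let φ = ((Dia s or r) and (r and s)) and (r or Dia s). Evaluate φ at each world:
  0 (successors {2, 5, 6}): φ is true.
  1 (successors {2, 3, 5, 6}): φ is true.
  2 (successors {0, 1, 3, 4, 7}): φ is false.
  3 (successors {1, 2, 7}): φ is false.
  4 (successors {2, 4, 5, 7}): φ is true.
  5 (successors {0, 1, 4, 6, 7}): φ is true.
  6 (successors {0, 1, 5, 7}): φ is true.
  7 (successors {2, 3, 4, 5, 6, 7}): φ is false.
Detail at 2 (counterexample):
  At 2: (Dia s or r) and (r and s) is false, r or Dia s is true, so ((Dia s or r) and (r and s)) and (r or Dia s) is false.
    At 2: Dia s or r is true, r and s is false, so (Dia s or r) and (r and s) is false.
      At 2: Dia s is true, r is false, so Dia s or r is true.
    At 2: r is false, Dia s is true, so r or Dia s is true.
      At 2: Dia s requires s at some successor in {0, 1, 3, 4, 7}.
        s holds at 0, so Dia s is true at 2.

No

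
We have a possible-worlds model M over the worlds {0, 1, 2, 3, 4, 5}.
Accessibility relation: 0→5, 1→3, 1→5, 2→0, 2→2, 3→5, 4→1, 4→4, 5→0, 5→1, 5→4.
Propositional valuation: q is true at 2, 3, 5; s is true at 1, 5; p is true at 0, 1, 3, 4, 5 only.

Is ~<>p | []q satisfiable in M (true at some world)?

Let φ = ~<>p | []q. Evaluate φ at each world:
  0 (successors {5}): φ is true.
  1 (successors {3, 5}): φ is true.
  2 (successors {0, 2}): φ is false.
  3 (successors {5}): φ is true.
  4 (successors {1, 4}): φ is false.
  5 (successors {0, 1, 4}): φ is false.
Detail at 0 (witness):
  At 0: ~<>p is false, []q is true, so ~<>p | []q is true.
    At 0: <>p is true, so ~<>p is false.
      At 0: <>p requires p at some successor in {5}.
        p holds at 5, so <>p is true at 0.
    At 0: []q requires q at every successor {5}.
      At 5: q is true.
    So []q is true at 0.

Yes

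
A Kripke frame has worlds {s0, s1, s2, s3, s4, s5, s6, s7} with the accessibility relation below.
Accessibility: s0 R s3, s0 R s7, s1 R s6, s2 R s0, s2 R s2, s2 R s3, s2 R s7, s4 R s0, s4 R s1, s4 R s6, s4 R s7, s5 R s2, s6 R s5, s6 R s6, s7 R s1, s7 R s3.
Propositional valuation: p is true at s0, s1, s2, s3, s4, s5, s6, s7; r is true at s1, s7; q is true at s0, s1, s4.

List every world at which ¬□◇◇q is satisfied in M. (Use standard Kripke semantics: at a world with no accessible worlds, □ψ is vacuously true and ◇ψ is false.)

s0, s1, s2, s4, s6, s7

Let φ = ¬□◇◇q. Evaluate φ at each world:
  s0 (successors {s3, s7}): φ is true.
  s1 (successors {s6}): φ is true.
  s2 (successors {s0, s2, s3, s7}): φ is true.
  s3 (successors ∅): φ is false.
  s4 (successors {s0, s1, s6, s7}): φ is true.
  s5 (successors {s2}): φ is false.
  s6 (successors {s5, s6}): φ is true.
  s7 (successors {s1, s3}): φ is true.
For instance, at s1:
  At s1: □◇◇q is false, so ¬□◇◇q is true.
    At s1: □◇◇q requires ◇◇q at every successor {s6}.
      ◇◇q fails at s6, so □◇◇q is false at s1.
Satisfying worlds: {s0, s1, s2, s4, s6, s7}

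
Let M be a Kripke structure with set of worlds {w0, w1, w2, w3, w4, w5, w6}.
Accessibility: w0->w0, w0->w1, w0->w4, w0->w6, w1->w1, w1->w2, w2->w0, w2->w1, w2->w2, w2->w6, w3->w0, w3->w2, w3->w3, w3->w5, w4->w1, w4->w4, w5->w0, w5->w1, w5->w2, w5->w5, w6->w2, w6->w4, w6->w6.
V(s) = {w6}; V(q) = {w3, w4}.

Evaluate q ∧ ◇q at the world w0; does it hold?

At w0: q is false, ◇q is true, so q ∧ ◇q is false.
  At w0: ◇q requires q at some successor in {w0, w1, w4, w6}.
    q holds at w4, so ◇q is true at w0.

No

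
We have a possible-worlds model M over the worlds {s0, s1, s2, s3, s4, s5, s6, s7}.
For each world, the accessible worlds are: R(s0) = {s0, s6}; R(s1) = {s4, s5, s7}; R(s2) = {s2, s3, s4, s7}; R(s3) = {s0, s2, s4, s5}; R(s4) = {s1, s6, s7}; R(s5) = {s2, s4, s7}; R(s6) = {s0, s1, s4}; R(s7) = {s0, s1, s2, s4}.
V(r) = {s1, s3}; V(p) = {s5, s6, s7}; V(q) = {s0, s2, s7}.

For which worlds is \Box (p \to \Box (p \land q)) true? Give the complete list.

Let φ = \Box (p \to \Box (p \land q)). Evaluate φ at each world:
  s0 (successors {s0, s6}): φ is false.
  s1 (successors {s4, s5, s7}): φ is false.
  s2 (successors {s2, s3, s4, s7}): φ is false.
  s3 (successors {s0, s2, s4, s5}): φ is false.
  s4 (successors {s1, s6, s7}): φ is false.
  s5 (successors {s2, s4, s7}): φ is false.
  s6 (successors {s0, s1, s4}): φ is true.
  s7 (successors {s0, s1, s2, s4}): φ is true.
For instance, at s6:
  At s6: \Box (p \to \Box (p \land q)) requires p \to \Box (p \land q) at every successor {s0, s1, s4}.
      At s0: p is false, \Box (p \land q) is false, so p \to \Box (p \land q) is true.
      At s1: p is false, \Box (p \land q) is false, so p \to \Box (p \land q) is true.
      At s4: p is false, \Box (p \land q) is false, so p \to \Box (p \land q) is true.
  So \Box (p \to \Box (p \land q)) is true at s6.
Satisfying worlds: {s6, s7}

s6, s7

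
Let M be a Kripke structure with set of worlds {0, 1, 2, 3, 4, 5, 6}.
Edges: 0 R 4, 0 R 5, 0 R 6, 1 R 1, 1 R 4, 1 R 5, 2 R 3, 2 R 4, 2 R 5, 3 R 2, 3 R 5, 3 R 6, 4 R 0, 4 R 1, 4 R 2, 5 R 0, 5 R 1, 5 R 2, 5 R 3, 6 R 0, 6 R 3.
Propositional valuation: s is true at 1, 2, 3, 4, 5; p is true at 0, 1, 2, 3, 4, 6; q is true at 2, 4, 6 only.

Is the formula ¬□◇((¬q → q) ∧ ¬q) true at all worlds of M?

Yes

Let φ = ¬□◇((¬q → q) ∧ ¬q). Evaluate φ at each world:
  0 (successors {4, 5, 6}): φ is true.
  1 (successors {1, 4, 5}): φ is true.
  2 (successors {3, 4, 5}): φ is true.
  3 (successors {2, 5, 6}): φ is true.
  4 (successors {0, 1, 2}): φ is true.
  5 (successors {0, 1, 2, 3}): φ is true.
  6 (successors {0, 3}): φ is true.
For instance, at 6:
  At 6: □◇((¬q → q) ∧ ¬q) is false, so ¬□◇((¬q → q) ∧ ¬q) is true.
    At 6: □◇((¬q → q) ∧ ¬q) requires ◇((¬q → q) ∧ ¬q) at every successor {0, 3}.
      ◇((¬q → q) ∧ ¬q) fails at 0, so □◇((¬q → q) ∧ ¬q) is false at 6.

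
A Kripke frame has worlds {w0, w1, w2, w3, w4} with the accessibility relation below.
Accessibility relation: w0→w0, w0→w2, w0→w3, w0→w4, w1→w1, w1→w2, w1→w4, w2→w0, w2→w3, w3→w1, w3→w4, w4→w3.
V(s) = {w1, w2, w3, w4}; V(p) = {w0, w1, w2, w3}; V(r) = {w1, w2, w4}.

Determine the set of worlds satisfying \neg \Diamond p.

Let φ = \neg \Diamond p. Evaluate φ at each world:
  w0 (successors {w0, w2, w3, w4}): φ is false.
  w1 (successors {w1, w2, w4}): φ is false.
  w2 (successors {w0, w3}): φ is false.
  w3 (successors {w1, w4}): φ is false.
  w4 (successors {w3}): φ is false.
For instance, at w4:
  At w4: \Diamond p is true, so \neg \Diamond p is false.
    At w4: \Diamond p requires p at some successor in {w3}.
      p holds at w3, so \Diamond p is true at w4.
Satisfying worlds: none.

none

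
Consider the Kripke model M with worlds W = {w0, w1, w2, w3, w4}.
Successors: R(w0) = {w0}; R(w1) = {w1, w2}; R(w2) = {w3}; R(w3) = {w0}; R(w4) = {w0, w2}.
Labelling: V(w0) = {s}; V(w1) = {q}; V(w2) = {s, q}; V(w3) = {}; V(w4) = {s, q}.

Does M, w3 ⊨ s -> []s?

At w3: s is false, []s is true, so s -> []s is true.
  At w3: []s requires s at every successor {w0}.
    At w0: s is true.
  So []s is true at w3.

Yes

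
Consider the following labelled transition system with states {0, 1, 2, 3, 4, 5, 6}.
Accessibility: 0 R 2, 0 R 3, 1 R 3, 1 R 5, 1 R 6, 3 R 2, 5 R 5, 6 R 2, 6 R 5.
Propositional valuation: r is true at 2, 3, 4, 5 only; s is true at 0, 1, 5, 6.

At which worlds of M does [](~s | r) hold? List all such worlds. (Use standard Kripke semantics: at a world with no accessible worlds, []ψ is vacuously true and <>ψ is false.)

Let φ = [](~s | r). Evaluate φ at each world:
  0 (successors {2, 3}): φ is true.
  1 (successors {3, 5, 6}): φ is false.
  2 (successors ∅): φ is true.
  3 (successors {2}): φ is true.
  4 (successors ∅): φ is true.
  5 (successors {5}): φ is true.
  6 (successors {2, 5}): φ is true.
For instance, at 1:
  At 1: [](~s | r) requires ~s | r at every successor {3, 5, 6}.
    ~s | r fails at 6, so [](~s | r) is false at 1.
Satisfying worlds: {0, 2, 3, 4, 5, 6}

0, 2, 3, 4, 5, 6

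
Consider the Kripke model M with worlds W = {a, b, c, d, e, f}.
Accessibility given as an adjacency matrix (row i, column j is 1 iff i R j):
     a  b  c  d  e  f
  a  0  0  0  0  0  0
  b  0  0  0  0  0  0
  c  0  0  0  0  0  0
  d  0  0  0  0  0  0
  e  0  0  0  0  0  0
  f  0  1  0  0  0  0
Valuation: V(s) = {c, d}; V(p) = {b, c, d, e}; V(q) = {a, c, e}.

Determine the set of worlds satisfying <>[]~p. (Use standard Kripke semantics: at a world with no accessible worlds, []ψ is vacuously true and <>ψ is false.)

Let φ = <>[]~p. Evaluate φ at each world:
  a (successors ∅): φ is false.
  b (successors ∅): φ is false.
  c (successors ∅): φ is false.
  d (successors ∅): φ is false.
  e (successors ∅): φ is false.
  f (successors {b}): φ is true.
For instance, at f:
  At f: <>[]~p requires []~p at some successor in {b}.
    []~p holds at b, so <>[]~p is true at f.
      At b: no accessible worlds, so []~p holds vacuously.
Satisfying worlds: {f}

f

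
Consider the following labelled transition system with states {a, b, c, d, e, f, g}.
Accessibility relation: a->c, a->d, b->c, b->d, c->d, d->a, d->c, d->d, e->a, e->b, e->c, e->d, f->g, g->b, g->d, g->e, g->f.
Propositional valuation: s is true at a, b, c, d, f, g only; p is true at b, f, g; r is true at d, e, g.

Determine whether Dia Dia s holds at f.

Yes

At f: Dia Dia s requires Dia s at some successor in {g}.
  Dia s holds at g, so Dia Dia s is true at f.
    At g: Dia s requires s at some successor in {b, d, e, f}.
      s holds at b, so Dia s is true at g.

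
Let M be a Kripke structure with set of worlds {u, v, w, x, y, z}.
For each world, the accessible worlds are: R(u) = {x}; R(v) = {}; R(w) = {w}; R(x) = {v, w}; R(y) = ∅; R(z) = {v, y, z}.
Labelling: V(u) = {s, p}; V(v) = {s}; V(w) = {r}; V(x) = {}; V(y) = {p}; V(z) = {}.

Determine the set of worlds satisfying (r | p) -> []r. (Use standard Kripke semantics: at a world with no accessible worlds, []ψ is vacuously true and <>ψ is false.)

Recall that []ψ holds at a world iff ψ holds at every accessible world, and <>ψ holds iff ψ holds at some accessible world.
Let φ = (r | p) -> []r. Evaluate φ at each world:
  u (successors {x}): φ is false.
  v (successors ∅): φ is true.
  w (successors {w}): φ is true.
  x (successors {v, w}): φ is true.
  y (successors ∅): φ is true.
  z (successors {v, y, z}): φ is true.
For instance, at w:
  At w: r | p is true, []r is true, so (r | p) -> []r is true.
    At w: []r requires r at every successor {w}.
      At w: r is true.
    So []r is true at w.
Satisfying worlds: {v, w, x, y, z}

v, w, x, y, z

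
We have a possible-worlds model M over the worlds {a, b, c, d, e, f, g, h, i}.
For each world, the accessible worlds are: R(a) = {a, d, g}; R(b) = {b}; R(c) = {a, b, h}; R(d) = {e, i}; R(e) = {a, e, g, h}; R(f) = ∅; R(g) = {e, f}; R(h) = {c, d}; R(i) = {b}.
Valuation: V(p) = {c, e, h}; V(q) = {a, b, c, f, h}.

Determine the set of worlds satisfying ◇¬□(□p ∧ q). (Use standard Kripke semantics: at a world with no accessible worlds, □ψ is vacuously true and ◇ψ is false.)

Let φ = ◇¬□(□p ∧ q). Evaluate φ at each world:
  a (successors {a, d, g}): φ is true.
  b (successors {b}): φ is true.
  c (successors {a, b, h}): φ is true.
  d (successors {e, i}): φ is true.
  e (successors {a, e, g, h}): φ is true.
  f (successors ∅): φ is false.
  g (successors {e, f}): φ is true.
  h (successors {c, d}): φ is true.
  i (successors {b}): φ is true.
For instance, at d:
  At d: ◇¬□(□p ∧ q) requires ¬□(□p ∧ q) at some successor in {e, i}.
    ¬□(□p ∧ q) holds at e, so ◇¬□(□p ∧ q) is true at d.
      At e: □(□p ∧ q) is false, so ¬□(□p ∧ q) is true.
Satisfying worlds: {a, b, c, d, e, g, h, i}

a, b, c, d, e, g, h, i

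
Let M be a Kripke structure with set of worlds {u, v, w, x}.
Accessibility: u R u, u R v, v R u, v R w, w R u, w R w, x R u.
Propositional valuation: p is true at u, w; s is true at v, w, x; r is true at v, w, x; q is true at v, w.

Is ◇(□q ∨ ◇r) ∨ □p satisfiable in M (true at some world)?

Yes

Recall that □ψ holds at a world iff ψ holds at every accessible world, and ◇ψ holds iff ψ holds at some accessible world.
Let φ = ◇(□q ∨ ◇r) ∨ □p. Evaluate φ at each world:
  u (successors {u, v}): φ is true.
  v (successors {u, w}): φ is true.
  w (successors {u, w}): φ is true.
  x (successors {u}): φ is true.
Detail at u (witness):
  At u: ◇(□q ∨ ◇r) is true, □p is false, so ◇(□q ∨ ◇r) ∨ □p is true.
    At u: ◇(□q ∨ ◇r) requires □q ∨ ◇r at some successor in {u, v}.
      □q ∨ ◇r holds at u, so ◇(□q ∨ ◇r) is true at u.
    At u: □p requires p at every successor {u, v}.
      p fails at v, so □p is false at u.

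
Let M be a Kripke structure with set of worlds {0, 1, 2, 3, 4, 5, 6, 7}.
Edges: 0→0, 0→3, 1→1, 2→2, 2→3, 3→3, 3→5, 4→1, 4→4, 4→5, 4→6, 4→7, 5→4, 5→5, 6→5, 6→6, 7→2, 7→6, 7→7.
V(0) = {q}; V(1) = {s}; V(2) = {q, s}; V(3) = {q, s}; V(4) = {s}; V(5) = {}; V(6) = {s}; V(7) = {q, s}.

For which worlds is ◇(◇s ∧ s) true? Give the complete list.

Let φ = ◇(◇s ∧ s). Evaluate φ at each world:
  0 (successors {0, 3}): φ is true.
  1 (successors {1}): φ is true.
  2 (successors {2, 3}): φ is true.
  3 (successors {3, 5}): φ is true.
  4 (successors {1, 4, 5, 6, 7}): φ is true.
  5 (successors {4, 5}): φ is true.
  6 (successors {5, 6}): φ is true.
  7 (successors {2, 6, 7}): φ is true.
For instance, at 1:
  At 1: ◇(◇s ∧ s) requires ◇s ∧ s at some successor in {1}.
    ◇s ∧ s holds at 1, so ◇(◇s ∧ s) is true at 1.
      At 1: ◇s is true, s is true, so ◇s ∧ s is true.
Satisfying worlds: {0, 1, 2, 3, 4, 5, 6, 7}

0, 1, 2, 3, 4, 5, 6, 7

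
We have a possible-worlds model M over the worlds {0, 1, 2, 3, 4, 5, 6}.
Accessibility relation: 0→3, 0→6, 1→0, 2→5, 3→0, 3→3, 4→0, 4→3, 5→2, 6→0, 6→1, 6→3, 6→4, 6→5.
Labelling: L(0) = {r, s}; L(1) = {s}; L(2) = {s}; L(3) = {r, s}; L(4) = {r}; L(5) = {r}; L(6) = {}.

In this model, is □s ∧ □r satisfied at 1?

Yes

At 1: □s is true, □r is true, so □s ∧ □r is true.
  At 1: □s requires s at every successor {0}.
    At 0: s is true.
  So □s is true at 1.
  At 1: □r requires r at every successor {0}.
    At 0: r is true.
  So □r is true at 1.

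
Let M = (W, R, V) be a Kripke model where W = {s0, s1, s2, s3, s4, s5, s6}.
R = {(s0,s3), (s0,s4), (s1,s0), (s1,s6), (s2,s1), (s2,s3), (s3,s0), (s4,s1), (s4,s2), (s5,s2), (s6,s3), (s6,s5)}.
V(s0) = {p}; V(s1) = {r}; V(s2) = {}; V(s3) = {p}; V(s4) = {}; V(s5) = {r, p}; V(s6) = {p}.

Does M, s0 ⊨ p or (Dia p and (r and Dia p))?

Yes

At s0: p is true, Dia p and (r and Dia p) is false, so p or (Dia p and (r and Dia p)) is true.
  At s0: Dia p is true, r and Dia p is false, so Dia p and (r and Dia p) is false.
    At s0: Dia p requires p at some successor in {s3, s4}.
      p holds at s3, so Dia p is true at s0.
    At s0: r is false, Dia p is true, so r and Dia p is false.
      At s0: Dia p requires p at some successor in {s3, s4}.
        p holds at s3, so Dia p is true at s0.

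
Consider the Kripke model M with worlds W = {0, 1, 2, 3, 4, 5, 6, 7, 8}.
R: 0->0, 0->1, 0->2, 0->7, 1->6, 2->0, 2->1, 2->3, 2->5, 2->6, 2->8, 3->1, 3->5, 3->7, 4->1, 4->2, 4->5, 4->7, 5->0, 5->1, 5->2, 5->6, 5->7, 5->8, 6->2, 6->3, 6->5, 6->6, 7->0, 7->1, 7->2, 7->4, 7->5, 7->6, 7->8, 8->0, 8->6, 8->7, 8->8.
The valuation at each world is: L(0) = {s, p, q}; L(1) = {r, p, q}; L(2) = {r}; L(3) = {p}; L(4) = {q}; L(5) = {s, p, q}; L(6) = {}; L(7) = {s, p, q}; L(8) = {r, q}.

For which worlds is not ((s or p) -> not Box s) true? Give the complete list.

Let φ = not ((s or p) -> not Box s). Evaluate φ at each world:
  0 (successors {0, 1, 2, 7}): φ is false.
  1 (successors {6}): φ is false.
  2 (successors {0, 1, 3, 5, 6, 8}): φ is false.
  3 (successors {1, 5, 7}): φ is false.
  4 (successors {1, 2, 5, 7}): φ is false.
  5 (successors {0, 1, 2, 6, 7, 8}): φ is false.
  6 (successors {2, 3, 5, 6}): φ is false.
  7 (successors {0, 1, 2, 4, 5, 6, 8}): φ is false.
  8 (successors {0, 6, 7, 8}): φ is false.
For instance, at 3:
  At 3: (s or p) -> not Box s is true, so not ((s or p) -> not Box s) is false.
    At 3: s or p is true, not Box s is true, so (s or p) -> not Box s is true.
      At 3: Box s is false, so not Box s is true.
Satisfying worlds: none.

none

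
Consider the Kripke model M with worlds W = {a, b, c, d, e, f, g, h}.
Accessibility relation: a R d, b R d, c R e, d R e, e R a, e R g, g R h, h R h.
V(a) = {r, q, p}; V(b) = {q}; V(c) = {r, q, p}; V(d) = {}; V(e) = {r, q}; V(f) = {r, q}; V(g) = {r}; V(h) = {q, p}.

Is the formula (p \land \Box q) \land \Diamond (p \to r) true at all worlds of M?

No

Recall that \Box ψ holds at a world iff ψ holds at every accessible world, and \Diamond ψ holds iff ψ holds at some accessible world.
Let φ = (p \land \Box q) \land \Diamond (p \to r). Evaluate φ at each world:
  a (successors {d}): φ is false.
  b (successors {d}): φ is false.
  c (successors {e}): φ is true.
  d (successors {e}): φ is false.
  e (successors {a, g}): φ is false.
  f (successors ∅): φ is false.
  g (successors {h}): φ is false.
  h (successors {h}): φ is false.
Detail at a (counterexample):
  At a: p \land \Box q is false, \Diamond (p \to r) is true, so (p \land \Box q) \land \Diamond (p \to r) is false.
    At a: p is true, \Box q is false, so p \land \Box q is false.
      At a: \Box q requires q at every successor {d}.
        q fails at d, so \Box q is false at a.
    At a: \Diamond (p \to r) requires p \to r at some successor in {d}.
      p \to r holds at d, so \Diamond (p \to r) is true at a.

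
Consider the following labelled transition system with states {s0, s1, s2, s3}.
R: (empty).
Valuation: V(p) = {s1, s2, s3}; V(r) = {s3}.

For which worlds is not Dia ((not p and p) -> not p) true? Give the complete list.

Let φ = not Dia ((not p and p) -> not p). Evaluate φ at each world:
  s0 (successors ∅): φ is true.
  s1 (successors ∅): φ is true.
  s2 (successors ∅): φ is true.
  s3 (successors ∅): φ is true.
For instance, at s2:
  At s2: Dia ((not p and p) -> not p) is false, so not Dia ((not p and p) -> not p) is true.
    At s2: no accessible worlds, so Dia ((not p and p) -> not p) is false.
Satisfying worlds: {s0, s1, s2, s3}

s0, s1, s2, s3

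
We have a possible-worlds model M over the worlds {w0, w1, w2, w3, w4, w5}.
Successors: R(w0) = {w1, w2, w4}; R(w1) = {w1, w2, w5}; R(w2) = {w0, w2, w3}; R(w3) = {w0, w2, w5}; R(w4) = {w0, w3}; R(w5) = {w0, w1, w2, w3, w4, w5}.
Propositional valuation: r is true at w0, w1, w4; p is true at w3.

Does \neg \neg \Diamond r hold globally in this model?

Recall that \Diamond ψ holds at a world iff ψ holds at some accessible world.
Let φ = \neg \neg \Diamond r. Evaluate φ at each world:
  w0 (successors {w1, w2, w4}): φ is true.
  w1 (successors {w1, w2, w5}): φ is true.
  w2 (successors {w0, w2, w3}): φ is true.
  w3 (successors {w0, w2, w5}): φ is true.
  w4 (successors {w0, w3}): φ is true.
  w5 (successors {w0, w1, w2, w3, w4, w5}): φ is true.
For instance, at w4:
  At w4: \neg \Diamond r is false, so \neg \neg \Diamond r is true.
    At w4: \Diamond r is true, so \neg \Diamond r is false.
      At w4: \Diamond r requires r at some successor in {w0, w3}.
        r holds at w0, so \Diamond r is true at w4.

Yes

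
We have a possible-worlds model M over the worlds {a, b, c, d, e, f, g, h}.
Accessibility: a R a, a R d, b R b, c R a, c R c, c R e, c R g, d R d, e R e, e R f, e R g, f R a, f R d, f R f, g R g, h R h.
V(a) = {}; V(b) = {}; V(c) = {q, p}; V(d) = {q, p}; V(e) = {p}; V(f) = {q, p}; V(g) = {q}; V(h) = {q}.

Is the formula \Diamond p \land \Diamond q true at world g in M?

Recall that \Diamond ψ holds at a world iff ψ holds at some accessible world.
At g: \Diamond p is false, \Diamond q is true, so \Diamond p \land \Diamond q is false.
  At g: \Diamond p requires p at some successor in {g}.
    At g: p is false.
  So \Diamond p is false at g.
  At g: \Diamond q requires q at some successor in {g}.
    q holds at g, so \Diamond q is true at g.

No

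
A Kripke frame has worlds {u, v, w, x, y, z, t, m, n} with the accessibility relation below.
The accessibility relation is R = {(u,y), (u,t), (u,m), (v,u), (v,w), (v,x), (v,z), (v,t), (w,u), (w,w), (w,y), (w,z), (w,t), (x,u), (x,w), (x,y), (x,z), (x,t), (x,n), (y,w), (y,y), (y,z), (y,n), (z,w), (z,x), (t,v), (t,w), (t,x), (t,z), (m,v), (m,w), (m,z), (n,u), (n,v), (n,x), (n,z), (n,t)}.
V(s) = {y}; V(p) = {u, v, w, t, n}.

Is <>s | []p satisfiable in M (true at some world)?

Let φ = <>s | []p. Evaluate φ at each world:
  u (successors {y, t, m}): φ is true.
  v (successors {u, w, x, z, t}): φ is false.
  w (successors {u, w, y, z, t}): φ is true.
  x (successors {u, w, y, z, t, n}): φ is true.
  y (successors {w, y, z, n}): φ is true.
  z (successors {w, x}): φ is false.
  t (successors {v, w, x, z}): φ is false.
  m (successors {v, w, z}): φ is false.
  n (successors {u, v, x, z, t}): φ is false.
Detail at u (witness):
  At u: <>s is true, []p is false, so <>s | []p is true.
    At u: <>s requires s at some successor in {y, t, m}.
      s holds at y, so <>s is true at u.
    At u: []p requires p at every successor {y, t, m}.
      p fails at y, so []p is false at u.

Yes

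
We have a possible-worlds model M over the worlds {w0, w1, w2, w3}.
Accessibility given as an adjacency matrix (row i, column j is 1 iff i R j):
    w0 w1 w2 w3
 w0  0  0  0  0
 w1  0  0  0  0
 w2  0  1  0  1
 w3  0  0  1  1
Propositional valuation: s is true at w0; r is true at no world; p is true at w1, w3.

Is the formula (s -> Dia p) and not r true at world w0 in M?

At w0: s -> Dia p is false, not r is true, so (s -> Dia p) and not r is false.
  At w0: s is true, Dia p is false, so s -> Dia p is false.
    At w0: no accessible worlds, so Dia p is false.

No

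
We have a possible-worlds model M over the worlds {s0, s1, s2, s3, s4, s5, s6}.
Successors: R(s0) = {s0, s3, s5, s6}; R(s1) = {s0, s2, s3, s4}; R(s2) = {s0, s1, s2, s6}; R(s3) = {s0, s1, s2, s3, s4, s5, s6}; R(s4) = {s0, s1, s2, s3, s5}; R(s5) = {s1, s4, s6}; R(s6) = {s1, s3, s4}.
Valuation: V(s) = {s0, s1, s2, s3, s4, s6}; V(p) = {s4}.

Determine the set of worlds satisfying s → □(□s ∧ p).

s5

Let φ = s → □(□s ∧ p). Evaluate φ at each world:
  s0 (successors {s0, s3, s5, s6}): φ is false.
  s1 (successors {s0, s2, s3, s4}): φ is false.
  s2 (successors {s0, s1, s2, s6}): φ is false.
  s3 (successors {s0, s1, s2, s3, s4, s5, s6}): φ is false.
  s4 (successors {s0, s1, s2, s3, s5}): φ is false.
  s5 (successors {s1, s4, s6}): φ is true.
  s6 (successors {s1, s3, s4}): φ is false.
For instance, at s6:
  At s6: s is true, □(□s ∧ p) is false, so s → □(□s ∧ p) is false.
    At s6: □(□s ∧ p) requires □s ∧ p at every successor {s1, s3, s4}.
      □s ∧ p fails at s1, so □(□s ∧ p) is false at s6.
Satisfying worlds: {s5}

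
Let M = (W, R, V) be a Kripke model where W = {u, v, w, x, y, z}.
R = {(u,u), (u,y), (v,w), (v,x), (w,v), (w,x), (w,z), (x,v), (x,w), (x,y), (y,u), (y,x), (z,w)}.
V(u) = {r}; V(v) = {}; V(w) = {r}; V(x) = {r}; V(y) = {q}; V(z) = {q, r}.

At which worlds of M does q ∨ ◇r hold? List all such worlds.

u, v, w, x, y, z

Recall that ◇ψ holds at a world iff ψ holds at some accessible world.
Let φ = q ∨ ◇r. Evaluate φ at each world:
  u (successors {u, y}): φ is true.
  v (successors {w, x}): φ is true.
  w (successors {v, x, z}): φ is true.
  x (successors {v, w, y}): φ is true.
  y (successors {u, x}): φ is true.
  z (successors {w}): φ is true.
For instance, at v:
  At v: q is false, ◇r is true, so q ∨ ◇r is true.
    At v: ◇r requires r at some successor in {w, x}.
      r holds at w, so ◇r is true at v.
Satisfying worlds: {u, v, w, x, y, z}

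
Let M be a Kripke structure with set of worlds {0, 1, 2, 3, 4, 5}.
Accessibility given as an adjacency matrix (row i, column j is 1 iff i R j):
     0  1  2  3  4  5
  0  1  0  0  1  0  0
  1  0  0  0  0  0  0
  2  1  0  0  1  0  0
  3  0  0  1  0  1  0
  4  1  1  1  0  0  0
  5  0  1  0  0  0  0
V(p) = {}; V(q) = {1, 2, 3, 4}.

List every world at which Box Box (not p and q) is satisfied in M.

Let φ = Box Box (not p and q). Evaluate φ at each world:
  0 (successors {0, 3}): φ is false.
  1 (successors ∅): φ is true.
  2 (successors {0, 3}): φ is false.
  3 (successors {2, 4}): φ is false.
  4 (successors {0, 1, 2}): φ is false.
  5 (successors {1}): φ is true.
For instance, at 2:
  At 2: Box Box (not p and q) requires Box (not p and q) at every successor {0, 3}.
    Box (not p and q) fails at 0, so Box Box (not p and q) is false at 2.
      At 0: Box (not p and q) requires not p and q at every successor {0, 3}.
        not p and q fails at 0, so Box (not p and q) is false at 0.
Satisfying worlds: {1, 5}

1, 5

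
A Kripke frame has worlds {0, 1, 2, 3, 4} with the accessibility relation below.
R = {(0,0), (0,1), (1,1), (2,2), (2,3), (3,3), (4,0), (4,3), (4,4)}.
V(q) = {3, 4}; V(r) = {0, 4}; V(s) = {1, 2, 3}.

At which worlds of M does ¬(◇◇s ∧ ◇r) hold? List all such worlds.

1, 2, 3

Recall that ◇ψ holds at a world iff ψ holds at some accessible world.
Let φ = ¬(◇◇s ∧ ◇r). Evaluate φ at each world:
  0 (successors {0, 1}): φ is false.
  1 (successors {1}): φ is true.
  2 (successors {2, 3}): φ is true.
  3 (successors {3}): φ is true.
  4 (successors {0, 3, 4}): φ is false.
For instance, at 2:
  At 2: ◇◇s ∧ ◇r is false, so ¬(◇◇s ∧ ◇r) is true.
    At 2: ◇◇s is true, ◇r is false, so ◇◇s ∧ ◇r is false.
      At 2: ◇◇s requires ◇s at some successor in {2, 3}.
        ◇s holds at 2, so ◇◇s is true at 2.
      At 2: ◇r requires r at some successor in {2, 3}.
        At 2: r is false.
        At 3: r is false.
      So ◇r is false at 2.
Satisfying worlds: {1, 2, 3}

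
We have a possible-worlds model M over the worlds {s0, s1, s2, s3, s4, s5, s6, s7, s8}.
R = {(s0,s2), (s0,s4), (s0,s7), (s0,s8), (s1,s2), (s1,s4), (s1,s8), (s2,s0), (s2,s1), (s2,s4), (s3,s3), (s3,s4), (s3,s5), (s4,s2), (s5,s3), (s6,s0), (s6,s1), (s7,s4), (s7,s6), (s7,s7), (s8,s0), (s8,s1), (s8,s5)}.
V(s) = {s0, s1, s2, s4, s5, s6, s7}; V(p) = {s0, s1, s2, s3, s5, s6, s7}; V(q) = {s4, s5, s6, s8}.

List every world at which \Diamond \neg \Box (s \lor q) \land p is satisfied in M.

s3, s5

Let φ = \Diamond \neg \Box (s \lor q) \land p. Evaluate φ at each world:
  s0 (successors {s2, s4, s7, s8}): φ is false.
  s1 (successors {s2, s4, s8}): φ is false.
  s2 (successors {s0, s1, s4}): φ is false.
  s3 (successors {s3, s4, s5}): φ is true.
  s4 (successors {s2}): φ is false.
  s5 (successors {s3}): φ is true.
  s6 (successors {s0, s1}): φ is false.
  s7 (successors {s4, s6, s7}): φ is false.
  s8 (successors {s0, s1, s5}): φ is false.
For instance, at s6:
  At s6: \Diamond \neg \Box (s \lor q) is false, p is true, so \Diamond \neg \Box (s \lor q) \land p is false.
    At s6: \Diamond \neg \Box (s \lor q) requires \neg \Box (s \lor q) at some successor in {s0, s1}.
      At s0: \neg \Box (s \lor q) is false.
      At s1: \neg \Box (s \lor q) is false.
    So \Diamond \neg \Box (s \lor q) is false at s6.
Satisfying worlds: {s3, s5}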